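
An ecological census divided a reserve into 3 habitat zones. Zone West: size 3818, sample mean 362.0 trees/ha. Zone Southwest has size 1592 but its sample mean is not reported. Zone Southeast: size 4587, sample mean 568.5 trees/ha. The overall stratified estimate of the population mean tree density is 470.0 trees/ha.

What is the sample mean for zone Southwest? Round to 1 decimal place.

N = 3818 + 1592 + 4587 = 9997.
Overall total = μ·N = 470.0·9997 = 4698590.
Subtract the known strata: 3818·362.0 + 4587·568.5 = 3989825.5.
Remaining total for zone Southwest: 4698590 − 3989825.5 = 708764.5.
Divide by its size: 708764.5 / 1592 = 445.204... → 445.2.

445.2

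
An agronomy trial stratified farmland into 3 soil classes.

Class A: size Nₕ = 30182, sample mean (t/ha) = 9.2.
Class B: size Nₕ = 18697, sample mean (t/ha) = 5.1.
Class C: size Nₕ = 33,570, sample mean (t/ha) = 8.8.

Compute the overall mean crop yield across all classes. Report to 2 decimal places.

x̄_st = (Σ Nₕx̄ₕ) / (Σ Nₕ) = (30182·9.2 + 18697·5.1 + 33570·8.8) / 82449
= 668445.1 / 82449 = 8.1074... → 8.11.

8.11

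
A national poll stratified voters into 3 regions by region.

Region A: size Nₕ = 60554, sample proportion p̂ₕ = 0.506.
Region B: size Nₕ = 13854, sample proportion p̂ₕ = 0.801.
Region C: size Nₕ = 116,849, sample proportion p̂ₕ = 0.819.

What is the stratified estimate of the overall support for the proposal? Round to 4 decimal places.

Wₕ = Nₕ/N with N = 191257: 0.3166, 0.0724, 0.6110.
p̂_st = 0.3166·0.506 + 0.0724·0.801 + 0.6110·0.819 ≈ 0.718597... → 0.7186.

0.7186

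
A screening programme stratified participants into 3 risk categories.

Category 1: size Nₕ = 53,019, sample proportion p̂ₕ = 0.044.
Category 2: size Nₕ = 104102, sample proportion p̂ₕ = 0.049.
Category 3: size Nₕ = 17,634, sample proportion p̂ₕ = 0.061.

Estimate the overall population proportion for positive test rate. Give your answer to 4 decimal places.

Wₕ = Nₕ/N with N = 174755: 0.3034, 0.5957, 0.1009.
p̂_st = 0.3034·0.044 + 0.5957·0.049 + 0.1009·0.061 ≈ 0.048694... → 0.0487.

0.0487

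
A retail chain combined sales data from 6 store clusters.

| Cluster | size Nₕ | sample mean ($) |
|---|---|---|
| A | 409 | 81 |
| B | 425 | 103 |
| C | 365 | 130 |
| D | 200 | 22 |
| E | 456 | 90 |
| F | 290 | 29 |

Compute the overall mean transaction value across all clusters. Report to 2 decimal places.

83.08

x̄_st = (Σ Nₕx̄ₕ) / (Σ Nₕ) = (409·81 + 425·103 + 365·130 + 200·22 + 456·90 + 290·29) / 2145
= 178204 / 2145 = 83.0788... → 83.08.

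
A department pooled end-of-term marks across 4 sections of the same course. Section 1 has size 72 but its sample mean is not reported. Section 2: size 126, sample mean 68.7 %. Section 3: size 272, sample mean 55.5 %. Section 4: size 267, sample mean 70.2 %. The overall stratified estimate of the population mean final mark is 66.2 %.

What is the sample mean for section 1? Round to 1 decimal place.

N = 72 + 126 + 272 + 267 = 737.
Overall total = μ·N = 66.2·737 = 48789.4.
Subtract the known strata: 126·68.7 + 272·55.5 + 267·70.2 = 42495.6.
Remaining total for section 1: 48789.4 − 42495.6 = 6293.8.
Divide by its size: 6293.8 / 72 = 87.414... → 87.4.

87.4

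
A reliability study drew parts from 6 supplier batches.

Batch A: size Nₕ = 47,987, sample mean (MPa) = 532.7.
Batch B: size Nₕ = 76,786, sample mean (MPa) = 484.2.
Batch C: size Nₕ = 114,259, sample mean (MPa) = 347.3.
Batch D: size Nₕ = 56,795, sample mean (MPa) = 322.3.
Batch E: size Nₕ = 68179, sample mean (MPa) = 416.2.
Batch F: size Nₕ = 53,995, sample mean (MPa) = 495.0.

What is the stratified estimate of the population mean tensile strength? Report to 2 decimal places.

420.65

N = 418001; weights Wₕ = Nₕ/N = (0.1148, 0.1837, 0.2733, 0.1359, 0.1631, 0.1292).
x̄_st = Σ Wₕ·x̄ₕ = 0.1148·532.7 + 0.1837·484.2 + 0.2733·347.3 + 0.1359·322.3 + 0.1631·416.2 + 0.1292·495.0 ≈ 420.6527...
→ 420.65.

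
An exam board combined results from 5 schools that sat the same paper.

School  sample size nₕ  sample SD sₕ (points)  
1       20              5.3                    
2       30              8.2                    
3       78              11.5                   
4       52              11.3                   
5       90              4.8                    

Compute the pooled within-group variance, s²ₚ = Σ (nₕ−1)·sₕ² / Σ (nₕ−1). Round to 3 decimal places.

Degrees of freedom: 19 + 29 + 77 + 51 + 89 = 265.
Σ(nₕ−1)sₕ² = 19·28.09 + 29·67.24 + 77·132.25 + 51·127.69 + 89·23.04 = 21229.67.
s²ₚ = 21229.67 / 265 = 80.11196... → 80.112.

80.112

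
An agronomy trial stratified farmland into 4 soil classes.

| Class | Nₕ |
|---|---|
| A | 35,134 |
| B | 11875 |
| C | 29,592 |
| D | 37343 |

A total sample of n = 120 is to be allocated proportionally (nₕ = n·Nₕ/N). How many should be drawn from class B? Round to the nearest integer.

13

N = 35134 + 11875 + 29592 + 37343 = 113944.
n_B = 120·11875/113944 = 12.506... → 13.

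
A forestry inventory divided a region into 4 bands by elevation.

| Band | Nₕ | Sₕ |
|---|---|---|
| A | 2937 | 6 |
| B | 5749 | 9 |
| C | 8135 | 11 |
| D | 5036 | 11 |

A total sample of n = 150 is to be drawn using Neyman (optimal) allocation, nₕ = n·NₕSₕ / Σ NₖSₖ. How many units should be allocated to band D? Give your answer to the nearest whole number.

39

A: NₕSₕ = 2937·6 = 17622
B: NₕSₕ = 5749·9 = 51741
C: NₕSₕ = 8135·11 = 89485
D: NₕSₕ = 5036·11 = 55396
Σ NₕSₕ = 214244.
n_D = 150·55396/214244 = 38.785... → 39.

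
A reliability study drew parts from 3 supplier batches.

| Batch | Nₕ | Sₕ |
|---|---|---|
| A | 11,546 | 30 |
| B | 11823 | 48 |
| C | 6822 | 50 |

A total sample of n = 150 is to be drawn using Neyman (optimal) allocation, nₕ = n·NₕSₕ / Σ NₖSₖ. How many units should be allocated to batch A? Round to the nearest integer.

41

A: NₕSₕ = 11546·30 = 346380
B: NₕSₕ = 11823·48 = 567504
C: NₕSₕ = 6822·50 = 341100
Σ NₕSₕ = 1254984.
n_A = 150·346380/1254984 = 41.401... → 41.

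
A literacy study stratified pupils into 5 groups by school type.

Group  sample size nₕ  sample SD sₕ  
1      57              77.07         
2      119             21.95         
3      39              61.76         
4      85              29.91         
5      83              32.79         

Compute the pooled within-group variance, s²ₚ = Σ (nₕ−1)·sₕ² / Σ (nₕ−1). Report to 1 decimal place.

Degrees of freedom: 56 + 118 + 38 + 84 + 82 = 378.
Σ(nₕ−1)sₕ² = 56·5939.7849 + 118·481.8025 + 38·3814.2976 + 84·894.6081 + 82·1075.1841 = 697736.1348.
s²ₚ = 697736.1348 / 378 = 1845.863... → 1845.9.

1845.9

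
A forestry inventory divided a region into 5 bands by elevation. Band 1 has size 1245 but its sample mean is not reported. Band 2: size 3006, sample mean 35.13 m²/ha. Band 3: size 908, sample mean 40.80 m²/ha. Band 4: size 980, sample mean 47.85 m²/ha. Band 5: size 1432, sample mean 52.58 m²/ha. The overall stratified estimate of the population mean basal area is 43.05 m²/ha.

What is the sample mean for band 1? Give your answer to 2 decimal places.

49.07

N = 1245 + 3006 + 908 + 980 + 1432 = 7571.
Overall total = μ·N = 43.05·7571 = 325931.55.
Subtract the known strata: 3006·35.13 + 908·40.80 + 980·47.85 + 1432·52.58 = 264834.74.
Remaining total for band 1: 325931.55 − 264834.74 = 61096.81.
Divide by its size: 61096.81 / 1245 = 49.0737... → 49.07.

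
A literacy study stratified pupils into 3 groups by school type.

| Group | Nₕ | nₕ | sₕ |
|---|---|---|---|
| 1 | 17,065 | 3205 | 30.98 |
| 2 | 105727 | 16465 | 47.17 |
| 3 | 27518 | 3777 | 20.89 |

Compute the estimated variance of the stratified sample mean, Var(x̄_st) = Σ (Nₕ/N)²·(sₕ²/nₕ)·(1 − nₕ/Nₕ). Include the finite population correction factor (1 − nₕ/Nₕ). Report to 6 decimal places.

N = 150310; Wₕ = Nₕ/N.
group 1: (17065/150310)²·30.98²/3205·(1 − 3205/17065) = 0.003134935
group 2: (105727/150310)²·47.17²/16465·(1 − 16465/105727) = 0.056447770
group 3: (27518/150310)²·20.89²/3777·(1 − 3777/27518) = 0.003340950
Sum = 0.062923656 → 0.062924.

0.062924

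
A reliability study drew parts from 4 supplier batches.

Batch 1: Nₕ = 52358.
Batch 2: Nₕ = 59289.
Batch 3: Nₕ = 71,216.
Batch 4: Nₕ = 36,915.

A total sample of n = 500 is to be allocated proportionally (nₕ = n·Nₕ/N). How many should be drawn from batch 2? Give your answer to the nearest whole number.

135

Share of batch 2 = 59289/219778 = 0.26977.
Allocate 500 × 0.26977 = 134.884... → 135.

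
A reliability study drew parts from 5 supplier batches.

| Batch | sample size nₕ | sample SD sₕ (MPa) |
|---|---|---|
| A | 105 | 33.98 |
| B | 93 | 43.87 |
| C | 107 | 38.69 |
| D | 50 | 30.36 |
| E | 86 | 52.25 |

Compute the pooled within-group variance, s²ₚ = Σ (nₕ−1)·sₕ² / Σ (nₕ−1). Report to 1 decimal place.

1681.3

Degrees of freedom: 104 + 92 + 106 + 49 + 85 = 436.
Σ(nₕ−1)sₕ² = 104·1154.6404 + 92·1924.5769 + 106·1496.9161 + 49·921.7296 + 85·2730.0625 = 733036.8459.
s²ₚ = 733036.8459 / 436 = 1681.277... → 1681.3.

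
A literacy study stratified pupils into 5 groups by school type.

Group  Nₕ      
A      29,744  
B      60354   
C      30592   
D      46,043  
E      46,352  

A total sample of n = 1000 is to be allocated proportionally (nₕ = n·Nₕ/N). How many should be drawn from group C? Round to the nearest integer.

N = 29744 + 60354 + 30592 + 46043 + 46352 = 213085.
n_C = 1000·30592/213085 = 143.567... → 144.

144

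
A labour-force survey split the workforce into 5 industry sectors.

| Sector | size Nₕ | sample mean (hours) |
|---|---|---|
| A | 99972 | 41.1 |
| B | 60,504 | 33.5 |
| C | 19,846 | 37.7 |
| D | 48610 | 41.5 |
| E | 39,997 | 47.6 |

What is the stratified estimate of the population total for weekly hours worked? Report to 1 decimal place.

10805099.6

A: 99972·41.1 = 4108849.2
B: 60504·33.5 = 2026884
C: 19846·37.7 = 748194.2
D: 48610·41.5 = 2017315
E: 39997·47.6 = 1903857.2
τ̂ = Σ Nₕx̄ₕ = 10805099.6.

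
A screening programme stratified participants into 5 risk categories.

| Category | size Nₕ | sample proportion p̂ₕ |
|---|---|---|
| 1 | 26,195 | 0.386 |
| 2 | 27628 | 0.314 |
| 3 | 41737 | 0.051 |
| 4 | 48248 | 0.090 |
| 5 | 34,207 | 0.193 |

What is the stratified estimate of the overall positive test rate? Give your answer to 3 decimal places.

0.179

Wₕ = Nₕ/N with N = 178015: 0.1472, 0.1552, 0.2345, 0.2710, 0.1922.
p̂_st = 0.1472·0.386 + 0.1552·0.314 + 0.2345·0.051 + 0.2710·0.090 + 0.1922·0.193 ≈ 0.17897... → 0.179.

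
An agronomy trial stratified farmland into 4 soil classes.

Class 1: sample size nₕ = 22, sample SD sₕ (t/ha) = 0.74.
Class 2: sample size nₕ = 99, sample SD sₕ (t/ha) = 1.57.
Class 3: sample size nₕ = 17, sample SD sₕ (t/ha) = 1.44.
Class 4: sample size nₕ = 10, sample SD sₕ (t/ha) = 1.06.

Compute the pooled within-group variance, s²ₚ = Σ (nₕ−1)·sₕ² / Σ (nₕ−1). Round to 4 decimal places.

2.0580

Degrees of freedom: 21 + 98 + 16 + 9 = 144.
Σ(nₕ−1)sₕ² = 21·0.5476 + 98·2.4649 + 16·2.0736 + 9·1.1236 = 296.3498.
s²ₚ = 296.3498 / 144 = 2.057985... → 2.0580.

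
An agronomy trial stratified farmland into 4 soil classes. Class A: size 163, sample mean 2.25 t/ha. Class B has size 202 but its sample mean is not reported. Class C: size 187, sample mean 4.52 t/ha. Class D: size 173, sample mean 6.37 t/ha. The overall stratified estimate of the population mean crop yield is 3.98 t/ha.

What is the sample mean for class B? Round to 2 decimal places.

2.83

Σ Nₕx̄ₕ = N·μ, so 202·x̄_B = 725·3.98 − (163·2.25 + 187·4.52 + 173·6.37).
= 2885.5 − 2314 = 571.5.
x̄_B = 571.5 / 202 = 2.8292... → 2.83.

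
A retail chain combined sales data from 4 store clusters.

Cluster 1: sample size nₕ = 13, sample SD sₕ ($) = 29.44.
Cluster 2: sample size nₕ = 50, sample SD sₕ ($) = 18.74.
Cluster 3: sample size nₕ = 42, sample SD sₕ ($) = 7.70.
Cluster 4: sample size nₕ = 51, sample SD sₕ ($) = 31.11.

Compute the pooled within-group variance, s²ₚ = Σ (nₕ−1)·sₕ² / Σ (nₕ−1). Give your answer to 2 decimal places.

516.00

Degrees of freedom: 12 + 49 + 41 + 50 = 152.
Σ(nₕ−1)sₕ² = 12·866.7136 + 49·351.1876 + 41·59.29 + 50·967.8321 = 78431.2506.
s²ₚ = 78431.2506 / 152 = 515.9951... → 516.00.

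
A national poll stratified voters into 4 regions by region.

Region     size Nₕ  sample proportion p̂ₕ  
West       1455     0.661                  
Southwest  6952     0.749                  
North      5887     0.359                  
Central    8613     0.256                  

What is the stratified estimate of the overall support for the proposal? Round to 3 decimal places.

N = 1455 + 6952 + 5887 + 8613 = 22907.
Overall proportion = Σ (Nₕ/N)·p̂ₕ.
Σ Nₕp̂ₕ = 961.755 + 5207.048 + 2113.433 + 2204.928 = 10487.164.
10487.164 / 22907 = 0.45781... → 0.458.

0.458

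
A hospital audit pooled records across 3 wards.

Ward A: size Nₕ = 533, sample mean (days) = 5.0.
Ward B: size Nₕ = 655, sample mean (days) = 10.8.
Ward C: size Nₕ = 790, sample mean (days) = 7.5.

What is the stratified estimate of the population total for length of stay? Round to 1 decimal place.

15664.0

Estimate total by summing Nₕ·x̄ₕ over strata.
533·5.0 + 655·10.8 + 790·7.5 = 2665 + 7074 + 5925 = 15664.0.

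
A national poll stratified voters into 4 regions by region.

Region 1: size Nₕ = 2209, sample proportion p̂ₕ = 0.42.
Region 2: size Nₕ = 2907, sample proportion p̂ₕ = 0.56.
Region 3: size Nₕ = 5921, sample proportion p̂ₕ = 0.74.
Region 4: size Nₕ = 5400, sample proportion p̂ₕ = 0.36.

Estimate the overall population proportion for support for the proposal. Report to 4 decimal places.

0.5403

Wₕ = Nₕ/N with N = 16437: 0.1344, 0.1769, 0.3602, 0.3285.
p̂_st = 0.1344·0.42 + 0.1769·0.56 + 0.3602·0.74 + 0.3285·0.36 ≈ 0.540320... → 0.5403.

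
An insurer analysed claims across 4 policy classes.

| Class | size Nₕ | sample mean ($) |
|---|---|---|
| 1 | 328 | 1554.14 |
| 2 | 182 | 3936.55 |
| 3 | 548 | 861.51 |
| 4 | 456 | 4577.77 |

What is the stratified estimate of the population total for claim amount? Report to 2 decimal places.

3785780.62

Estimate total by summing Nₕ·x̄ₕ over strata.
328·1554.14 + 182·3936.55 + 548·861.51 + 456·4577.77 = 509757.92 + 716452.1 + 472107.48 + 2087463.12 = 3785780.62.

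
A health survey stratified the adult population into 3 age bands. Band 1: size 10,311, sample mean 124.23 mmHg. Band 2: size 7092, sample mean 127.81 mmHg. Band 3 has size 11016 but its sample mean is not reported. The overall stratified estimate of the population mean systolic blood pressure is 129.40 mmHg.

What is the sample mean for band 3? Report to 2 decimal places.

Σ Nₕx̄ₕ = N·μ, so 11016·x̄_3 = 28419·129.40 − (10311·124.23 + 7092·127.81).
= 3677418.6 − 2187364.05 = 1490054.55.
x̄_3 = 1490054.55 / 11016 = 135.2628... → 135.26.

135.26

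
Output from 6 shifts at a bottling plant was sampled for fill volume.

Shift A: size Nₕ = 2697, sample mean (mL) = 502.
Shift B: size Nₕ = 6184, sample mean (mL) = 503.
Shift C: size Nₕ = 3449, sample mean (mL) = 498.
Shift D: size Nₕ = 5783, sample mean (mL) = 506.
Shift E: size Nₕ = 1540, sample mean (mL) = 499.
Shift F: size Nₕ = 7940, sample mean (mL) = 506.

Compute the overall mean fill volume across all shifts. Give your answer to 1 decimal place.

503.5

N = 2697 + 6184 + 3449 + 5783 + 1540 + 7940 = 27593.
Weight each subgroup mean by Nₕ/N and sum.
Σ Nₕx̄ₕ = 2697·502 + 6184·503 + 3449·498 + 5783·506 + 1540·499 + 7940·506 = 1353894 + 3110552 + 1717602 + 2926198 + 768460 + 4017640 = 13894346.
Divide by N: 13894346 / 27593 = 503.546... → 503.5.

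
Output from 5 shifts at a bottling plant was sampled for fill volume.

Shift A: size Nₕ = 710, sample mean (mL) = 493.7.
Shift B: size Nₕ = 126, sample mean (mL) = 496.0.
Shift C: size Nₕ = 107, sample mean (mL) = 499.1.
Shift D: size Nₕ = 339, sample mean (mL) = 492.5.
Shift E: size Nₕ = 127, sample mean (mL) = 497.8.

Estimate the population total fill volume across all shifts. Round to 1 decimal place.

Population total = Σ Nₕ·x̄ₕ (each stratum's size times its mean).
710·493.7 + 126·496.0 + 107·499.1 + 339·492.5 + 127·497.8 = 350527 + 62496 + 53403.7 + 166957.5 + 63220.6 = 696604.8.

696604.8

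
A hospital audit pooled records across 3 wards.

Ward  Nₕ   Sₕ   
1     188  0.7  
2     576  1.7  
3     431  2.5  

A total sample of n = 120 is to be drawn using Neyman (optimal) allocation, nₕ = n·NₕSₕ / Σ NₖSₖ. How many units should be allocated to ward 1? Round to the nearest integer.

7

Σ NₕSₕ = 188·0.7 + 576·1.7 + 431·2.5 = 2188.3.
Share for 1: 131.6/2188.3 = 0.06014.
n_1 = 120 × 0.06014 = 7.217... → 7.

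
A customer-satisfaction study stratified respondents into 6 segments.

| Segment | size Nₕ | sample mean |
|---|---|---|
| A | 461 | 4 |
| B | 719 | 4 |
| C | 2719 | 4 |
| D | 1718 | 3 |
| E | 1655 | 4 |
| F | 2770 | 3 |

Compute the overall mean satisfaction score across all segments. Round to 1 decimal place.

3.6

x̄_st = (Σ Nₕx̄ₕ) / (Σ Nₕ) = (461·4 + 719·4 + 2719·4 + 1718·3 + 1655·4 + 2770·3) / 10042
= 35680 / 10042 = 3.553... → 3.6.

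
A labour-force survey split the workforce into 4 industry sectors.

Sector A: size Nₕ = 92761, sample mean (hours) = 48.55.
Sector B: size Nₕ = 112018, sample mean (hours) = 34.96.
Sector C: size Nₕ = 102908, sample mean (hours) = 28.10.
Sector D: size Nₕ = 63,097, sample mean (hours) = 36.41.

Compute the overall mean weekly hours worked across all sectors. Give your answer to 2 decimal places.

N = 92761 + 112018 + 102908 + 63097 = 370784.
Overall mean = Σ (Nₕ/N)·x̄ₕ — weight by population share, not a simple average.
Σ Nₕx̄ₕ = 92761·48.55 + 112018·34.96 + 102908·28.10 + 63097·36.41 = 4503546.55 + 3916149.28 + 2891714.8 + 2297361.77 = 13608772.4.
Divide by N: 13608772.4 / 370784 = 36.7027... → 36.70.

36.70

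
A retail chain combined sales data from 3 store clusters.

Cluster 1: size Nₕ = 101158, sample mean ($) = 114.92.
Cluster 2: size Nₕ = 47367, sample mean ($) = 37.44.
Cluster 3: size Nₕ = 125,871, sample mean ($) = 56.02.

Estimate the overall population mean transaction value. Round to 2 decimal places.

74.53

N = 274396; weights Wₕ = Nₕ/N = (0.3687, 0.1726, 0.4587).
x̄_st = Σ Wₕ·x̄ₕ = 0.3687·114.92 + 0.1726·37.44 + 0.4587·56.02 ≈ 74.5266...
→ 74.53.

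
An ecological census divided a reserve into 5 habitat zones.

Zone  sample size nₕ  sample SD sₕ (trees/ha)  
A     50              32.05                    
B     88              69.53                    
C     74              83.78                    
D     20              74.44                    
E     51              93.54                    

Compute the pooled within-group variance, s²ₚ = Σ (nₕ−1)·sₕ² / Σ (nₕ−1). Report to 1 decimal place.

A: (50−1)·32.05² = 49·1027.2025 = 50332.9225
B: (88−1)·69.53² = 87·4834.4209 = 420594.6183
C: (74−1)·83.78² = 73·7019.0884 = 512393.4532
D: (20−1)·74.44² = 19·5541.3136 = 105284.9584
E: (51−1)·93.54² = 50·8749.7316 = 437486.58
Numerator = 1526092.5324; denominator = Σ(nₕ−1) = 278.
s²ₚ = 1526092.5324/278 = 5489.541... → 5489.5.

5489.5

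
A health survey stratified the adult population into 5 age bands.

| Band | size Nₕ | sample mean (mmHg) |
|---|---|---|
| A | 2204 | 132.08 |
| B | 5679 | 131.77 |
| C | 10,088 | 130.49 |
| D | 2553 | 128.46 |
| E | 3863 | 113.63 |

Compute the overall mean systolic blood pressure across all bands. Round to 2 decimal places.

128.05

x̄_st = (Σ Nₕx̄ₕ) / (Σ Nₕ) = (2204·132.08 + 5679·131.77 + 10088·130.49 + 2553·128.46 + 3863·113.63) / 24387
= 3122720.34 / 24387 = 128.0486... → 128.05.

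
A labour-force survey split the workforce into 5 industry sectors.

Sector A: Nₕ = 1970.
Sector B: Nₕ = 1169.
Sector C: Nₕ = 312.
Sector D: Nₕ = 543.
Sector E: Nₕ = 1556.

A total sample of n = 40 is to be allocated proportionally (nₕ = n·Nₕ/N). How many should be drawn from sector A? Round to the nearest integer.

N = 1970 + 1169 + 312 + 543 + 1556 = 5550.
n_A = 40·1970/5550 = 14.198... → 14.

14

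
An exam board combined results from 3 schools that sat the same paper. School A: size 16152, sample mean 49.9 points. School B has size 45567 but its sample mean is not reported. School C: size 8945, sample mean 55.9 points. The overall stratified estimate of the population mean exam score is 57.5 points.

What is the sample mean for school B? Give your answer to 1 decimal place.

Σ Nₕx̄ₕ = N·μ, so 45567·x̄_B = 70664·57.5 − (16152·49.9 + 8945·55.9).
= 4063180 − 1306010.3 = 2757169.7.
x̄_B = 2757169.7 / 45567 = 60.508... → 60.5.

60.5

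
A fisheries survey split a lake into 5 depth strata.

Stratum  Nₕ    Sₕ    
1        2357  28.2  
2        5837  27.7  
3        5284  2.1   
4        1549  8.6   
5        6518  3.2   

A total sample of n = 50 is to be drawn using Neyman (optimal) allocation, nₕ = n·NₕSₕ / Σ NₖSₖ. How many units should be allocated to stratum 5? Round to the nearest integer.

4

1: NₕSₕ = 2357·28.2 = 66467.4
2: NₕSₕ = 5837·27.7 = 161684.9
3: NₕSₕ = 5284·2.1 = 11096.4
4: NₕSₕ = 1549·8.6 = 13321.4
5: NₕSₕ = 6518·3.2 = 20857.6
Σ NₕSₕ = 273427.7.
n_5 = 50·20857.6/273427.7 = 3.814... → 4.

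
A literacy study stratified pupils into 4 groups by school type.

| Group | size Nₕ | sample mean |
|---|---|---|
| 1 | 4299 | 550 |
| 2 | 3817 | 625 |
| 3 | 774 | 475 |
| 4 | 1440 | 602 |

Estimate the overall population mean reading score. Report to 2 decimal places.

579.34

x̄_st = (Σ Nₕx̄ₕ) / (Σ Nₕ) = (4299·550 + 3817·625 + 774·475 + 1440·602) / 10330
= 5984605 / 10330 = 579.3422... → 579.34.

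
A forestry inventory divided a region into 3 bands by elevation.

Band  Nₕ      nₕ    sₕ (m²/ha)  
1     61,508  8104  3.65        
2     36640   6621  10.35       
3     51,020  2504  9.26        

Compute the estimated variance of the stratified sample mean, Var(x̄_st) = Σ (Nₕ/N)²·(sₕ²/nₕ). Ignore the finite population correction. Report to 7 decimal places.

N = 149168; Wₕ = Nₕ/N.
band 1: (61508/149168)²·3.65²/8104 = 0.0002795105
band 2: (36640/149168)²·10.35²/6621 = 0.0009761503
band 3: (51020/149168)²·9.26²/2504 = 0.0040060579
Sum = 0.0052617188 → 0.0052617.

0.0052617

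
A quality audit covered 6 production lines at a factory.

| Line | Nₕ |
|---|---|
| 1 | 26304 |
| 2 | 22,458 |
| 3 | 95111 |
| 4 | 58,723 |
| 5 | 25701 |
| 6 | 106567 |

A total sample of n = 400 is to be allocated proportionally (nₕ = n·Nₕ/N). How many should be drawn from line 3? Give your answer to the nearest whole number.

N = 26304 + 22458 + 95111 + 58723 + 25701 + 106567 = 334864.
n_3 = 400·95111/334864 = 113.611... → 114.

114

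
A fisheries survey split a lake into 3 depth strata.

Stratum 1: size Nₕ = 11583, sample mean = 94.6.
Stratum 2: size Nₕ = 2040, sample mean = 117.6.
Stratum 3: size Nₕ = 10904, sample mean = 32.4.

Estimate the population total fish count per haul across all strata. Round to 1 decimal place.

1688945.4

Population total = Σ Nₕ·x̄ₕ (each stratum's size times its mean).
11583·94.6 + 2040·117.6 + 10904·32.4 = 1095751.8 + 239904 + 353289.6 = 1688945.4.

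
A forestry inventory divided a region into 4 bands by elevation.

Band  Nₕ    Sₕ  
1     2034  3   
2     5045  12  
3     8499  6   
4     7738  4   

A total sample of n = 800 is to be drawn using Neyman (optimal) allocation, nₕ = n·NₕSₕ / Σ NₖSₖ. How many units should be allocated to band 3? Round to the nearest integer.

1: NₕSₕ = 2034·3 = 6102
2: NₕSₕ = 5045·12 = 60540
3: NₕSₕ = 8499·6 = 50994
4: NₕSₕ = 7738·4 = 30952
Σ NₕSₕ = 148588.
n_3 = 800·50994/148588 = 274.552... → 275.

275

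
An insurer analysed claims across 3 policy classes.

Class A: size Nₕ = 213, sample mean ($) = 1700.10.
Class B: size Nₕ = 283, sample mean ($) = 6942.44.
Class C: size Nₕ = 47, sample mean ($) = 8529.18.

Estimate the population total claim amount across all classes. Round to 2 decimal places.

2727703.28

Population total = Σ Nₕ·x̄ₕ (each stratum's size times its mean).
213·1700.10 + 283·6942.44 + 47·8529.18 = 362121.3 + 1964710.52 + 400871.46 = 2727703.28.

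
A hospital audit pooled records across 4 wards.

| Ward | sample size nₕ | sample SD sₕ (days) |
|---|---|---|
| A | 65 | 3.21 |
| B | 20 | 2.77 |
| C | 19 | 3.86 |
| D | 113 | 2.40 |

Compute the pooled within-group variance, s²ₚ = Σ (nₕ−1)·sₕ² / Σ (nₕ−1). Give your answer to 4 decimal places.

8.0684

Degrees of freedom: 64 + 19 + 18 + 112 = 213.
Σ(nₕ−1)sₕ² = 64·10.3041 + 19·7.6729 + 18·14.8996 + 112·5.76 = 1718.5603.
s²ₚ = 1718.5603 / 213 = 8.068358... → 8.0684.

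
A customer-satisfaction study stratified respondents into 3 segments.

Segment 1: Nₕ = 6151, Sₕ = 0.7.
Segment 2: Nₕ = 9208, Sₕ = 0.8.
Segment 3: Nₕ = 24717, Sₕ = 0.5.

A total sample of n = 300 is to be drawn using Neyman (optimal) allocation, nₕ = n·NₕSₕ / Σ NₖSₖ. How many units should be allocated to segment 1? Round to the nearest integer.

54

1: NₕSₕ = 6151·0.7 = 4305.7
2: NₕSₕ = 9208·0.8 = 7366.4
3: NₕSₕ = 24717·0.5 = 12358.5
Σ NₕSₕ = 24030.6.
n_1 = 300·4305.7/24030.6 = 53.753... → 54.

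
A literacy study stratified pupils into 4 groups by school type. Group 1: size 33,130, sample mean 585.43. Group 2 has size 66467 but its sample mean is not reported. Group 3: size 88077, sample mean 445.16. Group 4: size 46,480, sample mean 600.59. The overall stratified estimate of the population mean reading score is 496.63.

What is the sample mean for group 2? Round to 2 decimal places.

447.87

N = 33130 + 66467 + 88077 + 46480 = 234154.
Overall total = μ·N = 496.63·234154 = 116287901.02.
Subtract the known strata: 33130·585.43 + 88077·445.16 + 46480·600.59 = 86519076.42.
Remaining total for group 2: 116287901.02 − 86519076.42 = 29768824.6.
Divide by its size: 29768824.6 / 66467 = 447.8738... → 447.87.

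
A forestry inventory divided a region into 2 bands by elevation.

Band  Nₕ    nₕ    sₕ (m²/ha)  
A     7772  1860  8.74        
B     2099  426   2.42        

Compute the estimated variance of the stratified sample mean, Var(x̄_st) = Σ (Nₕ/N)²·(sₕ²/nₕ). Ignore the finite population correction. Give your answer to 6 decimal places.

0.026081

N = 9871; Wₕ = Nₕ/N.
band A: (7772/9871)²·8.74²/1860 = 0.025459695
band B: (2099/9871)²·2.42²/426 = 0.000621618
Sum = 0.026081313 → 0.026081.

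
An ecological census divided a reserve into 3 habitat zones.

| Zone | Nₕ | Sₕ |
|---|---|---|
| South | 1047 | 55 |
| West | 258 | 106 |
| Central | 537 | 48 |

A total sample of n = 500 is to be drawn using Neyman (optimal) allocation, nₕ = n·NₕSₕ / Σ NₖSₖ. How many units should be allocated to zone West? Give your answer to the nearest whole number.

124

South: NₕSₕ = 1047·55 = 57585
West: NₕSₕ = 258·106 = 27348
Central: NₕSₕ = 537·48 = 25776
Σ NₕSₕ = 110709.
n_West = 500·27348/110709 = 123.513... → 124.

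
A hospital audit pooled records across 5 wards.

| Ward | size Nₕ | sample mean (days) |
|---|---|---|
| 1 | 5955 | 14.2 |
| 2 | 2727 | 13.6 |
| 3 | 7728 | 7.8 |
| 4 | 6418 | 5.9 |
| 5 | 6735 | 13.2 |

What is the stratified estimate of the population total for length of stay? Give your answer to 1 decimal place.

1: 5955·14.2 = 84561
2: 2727·13.6 = 37087.2
3: 7728·7.8 = 60278.4
4: 6418·5.9 = 37866.2
5: 6735·13.2 = 88902
τ̂ = Σ Nₕx̄ₕ = 308694.8.

308694.8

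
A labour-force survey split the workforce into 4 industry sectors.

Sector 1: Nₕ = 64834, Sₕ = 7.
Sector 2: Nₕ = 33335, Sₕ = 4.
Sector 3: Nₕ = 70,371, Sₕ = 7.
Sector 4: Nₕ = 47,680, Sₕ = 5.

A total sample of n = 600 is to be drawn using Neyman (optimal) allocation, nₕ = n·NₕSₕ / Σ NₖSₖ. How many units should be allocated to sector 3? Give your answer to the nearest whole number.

224

Σ NₕSₕ = 64834·7 + 33335·4 + 70371·7 + 47680·5 = 1318175.
Share for 3: 492597/1318175 = 0.37370.
n_3 = 600 × 0.37370 = 224.218... → 224.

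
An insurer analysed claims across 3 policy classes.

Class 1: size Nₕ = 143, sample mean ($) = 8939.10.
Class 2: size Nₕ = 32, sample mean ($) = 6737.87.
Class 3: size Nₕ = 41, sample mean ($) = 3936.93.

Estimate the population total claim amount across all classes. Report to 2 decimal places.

Population total = Σ Nₕ·x̄ₕ (each stratum's size times its mean).
143·8939.10 + 32·6737.87 + 41·3936.93 = 1278291.3 + 215611.84 + 161414.13 = 1655317.27.

1655317.27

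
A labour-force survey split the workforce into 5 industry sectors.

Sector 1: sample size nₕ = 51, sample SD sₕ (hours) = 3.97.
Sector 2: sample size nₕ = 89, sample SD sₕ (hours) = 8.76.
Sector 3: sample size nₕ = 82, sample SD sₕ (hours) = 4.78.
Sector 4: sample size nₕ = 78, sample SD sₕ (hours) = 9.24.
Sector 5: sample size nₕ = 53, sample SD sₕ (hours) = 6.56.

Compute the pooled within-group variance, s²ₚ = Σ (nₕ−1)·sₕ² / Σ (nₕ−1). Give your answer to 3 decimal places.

52.309

1: (51−1)·3.97² = 50·15.7609 = 788.045
2: (89−1)·8.76² = 88·76.7376 = 6752.9088
3: (82−1)·4.78² = 81·22.8484 = 1850.7204
4: (78−1)·9.24² = 77·85.3776 = 6574.0752
5: (53−1)·6.56² = 52·43.0336 = 2237.7472
Numerator = 18203.4966; denominator = Σ(nₕ−1) = 348.
s²ₚ = 18203.4966/348 = 52.30890... → 52.309.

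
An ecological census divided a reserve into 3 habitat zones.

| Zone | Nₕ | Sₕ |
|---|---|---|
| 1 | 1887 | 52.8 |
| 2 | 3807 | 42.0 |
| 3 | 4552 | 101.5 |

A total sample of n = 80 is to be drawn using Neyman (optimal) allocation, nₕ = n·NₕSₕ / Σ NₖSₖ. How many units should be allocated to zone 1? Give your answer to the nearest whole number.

11

Σ NₕSₕ = 1887·52.8 + 3807·42.0 + 4552·101.5 = 721555.6.
Share for 1: 99633.6/721555.6 = 0.13808.
n_1 = 80 × 0.13808 = 11.047... → 11.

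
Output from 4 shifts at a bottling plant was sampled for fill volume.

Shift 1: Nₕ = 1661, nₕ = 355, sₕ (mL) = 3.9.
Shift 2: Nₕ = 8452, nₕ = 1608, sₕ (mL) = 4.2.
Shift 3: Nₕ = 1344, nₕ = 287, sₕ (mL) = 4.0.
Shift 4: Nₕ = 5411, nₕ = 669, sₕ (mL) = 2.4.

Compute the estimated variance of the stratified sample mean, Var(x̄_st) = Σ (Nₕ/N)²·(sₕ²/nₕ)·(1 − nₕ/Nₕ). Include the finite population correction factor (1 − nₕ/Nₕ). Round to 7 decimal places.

0.0036117

N = 16868. Term for each stratum: Wₕ²sₕ²/nₕ·(1−nₕ/Nₕ).
Var(x̄_st) = 0.0003266529 + 0.0022302566 + 0.0002783461 + 0.0007764407 = 0.0036116963 → 0.0036117.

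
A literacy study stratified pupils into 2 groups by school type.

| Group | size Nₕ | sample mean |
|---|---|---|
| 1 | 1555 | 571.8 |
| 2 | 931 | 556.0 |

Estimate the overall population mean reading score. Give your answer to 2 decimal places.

565.88

x̄_st = (Σ Nₕx̄ₕ) / (Σ Nₕ) = (1555·571.8 + 931·556.0) / 2486
= 1406785 / 2486 = 565.8829... → 565.88.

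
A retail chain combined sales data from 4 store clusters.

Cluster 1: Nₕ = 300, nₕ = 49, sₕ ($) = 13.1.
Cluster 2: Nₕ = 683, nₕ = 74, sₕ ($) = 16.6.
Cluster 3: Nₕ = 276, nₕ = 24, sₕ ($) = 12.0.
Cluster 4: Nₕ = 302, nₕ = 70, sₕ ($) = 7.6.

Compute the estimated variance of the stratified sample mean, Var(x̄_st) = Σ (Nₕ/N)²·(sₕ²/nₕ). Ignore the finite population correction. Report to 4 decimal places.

N = 1561; Wₕ = Nₕ/N.
cluster 1: (300/1561)²·13.1²/49 = 0.1293550
cluster 2: (683/1561)²·16.6²/74 = 0.7128860
cluster 3: (276/1561)²·12.0²/24 = 0.1875701
cluster 4: (302/1561)²·7.6²/70 = 0.0308843
Sum = 1.0606953 → 1.0607.

1.0607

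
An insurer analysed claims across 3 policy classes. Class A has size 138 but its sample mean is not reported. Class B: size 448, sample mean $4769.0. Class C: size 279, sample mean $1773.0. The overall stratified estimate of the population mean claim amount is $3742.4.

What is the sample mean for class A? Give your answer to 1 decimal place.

4391.3

N = 138 + 448 + 279 = 865.
Overall total = μ·N = 3742.4·865 = 3237176.
Subtract the known strata: 448·4769.0 + 279·1773.0 = 2631179.
Remaining total for class A: 3237176 − 2631179 = 605997.
Divide by its size: 605997 / 138 = 4391.283... → 4391.3.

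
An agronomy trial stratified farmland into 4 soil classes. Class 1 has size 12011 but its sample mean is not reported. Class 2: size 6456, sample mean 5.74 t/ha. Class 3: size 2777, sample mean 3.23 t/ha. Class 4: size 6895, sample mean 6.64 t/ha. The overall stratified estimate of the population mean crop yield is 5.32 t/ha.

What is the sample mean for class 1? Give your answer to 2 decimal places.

N = 12011 + 6456 + 2777 + 6895 = 28139.
Overall total = μ·N = 5.32·28139 = 149699.48.
Subtract the known strata: 6456·5.74 + 2777·3.23 + 6895·6.64 = 91809.95.
Remaining total for class 1: 149699.48 − 91809.95 = 57889.53.
Divide by its size: 57889.53 / 12011 = 4.8197... → 4.82.

4.82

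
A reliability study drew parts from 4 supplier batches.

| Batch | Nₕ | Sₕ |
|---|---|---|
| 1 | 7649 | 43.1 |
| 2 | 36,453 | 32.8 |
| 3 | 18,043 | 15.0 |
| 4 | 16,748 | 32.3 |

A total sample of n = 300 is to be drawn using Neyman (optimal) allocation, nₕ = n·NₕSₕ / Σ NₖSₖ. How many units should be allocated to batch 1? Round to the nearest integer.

42

1: NₕSₕ = 7649·43.1 = 329671.9
2: NₕSₕ = 36453·32.8 = 1195658.4
3: NₕSₕ = 18043·15.0 = 270645
4: NₕSₕ = 16748·32.3 = 540960.4
Σ NₕSₕ = 2336935.7.
n_1 = 300·329671.9/2336935.7 = 42.321... → 42.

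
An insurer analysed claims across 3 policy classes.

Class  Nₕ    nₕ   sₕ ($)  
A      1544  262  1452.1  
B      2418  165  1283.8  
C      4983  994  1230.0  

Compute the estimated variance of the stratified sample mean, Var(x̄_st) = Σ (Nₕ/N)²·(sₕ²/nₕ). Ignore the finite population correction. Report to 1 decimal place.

N = 8945; Wₕ = Nₕ/N.
class A: (1544/8945)²·1452.1²/262 = 239.7870
class B: (2418/8945)²·1283.8²/165 = 729.8989
class C: (4983/8945)²·1230.0²/994 = 472.3293
Sum = 1442.0152 → 1442.0.

1442.0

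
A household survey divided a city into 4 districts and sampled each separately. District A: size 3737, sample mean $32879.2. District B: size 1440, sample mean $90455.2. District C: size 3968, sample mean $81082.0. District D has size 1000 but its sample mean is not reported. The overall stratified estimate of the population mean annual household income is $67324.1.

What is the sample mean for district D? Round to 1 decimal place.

108144.6

N = 3737 + 1440 + 3968 + 1000 = 10145.
Overall total = μ·N = 67324.1·10145 = 683002994.5.
Subtract the known strata: 3737·32879.2 + 1440·90455.2 + 3968·81082.0 = 574858434.4.
Remaining total for district D: 683002994.5 − 574858434.4 = 108144560.1.
Divide by its size: 108144560.1 / 1000 = 108144.560... → 108144.6.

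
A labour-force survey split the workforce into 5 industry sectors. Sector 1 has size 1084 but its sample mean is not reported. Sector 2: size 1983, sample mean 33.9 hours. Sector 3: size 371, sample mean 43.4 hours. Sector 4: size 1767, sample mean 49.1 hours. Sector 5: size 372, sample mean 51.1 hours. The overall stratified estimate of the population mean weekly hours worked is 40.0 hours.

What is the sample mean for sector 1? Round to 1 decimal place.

31.4

N = 1084 + 1983 + 371 + 1767 + 372 = 5577.
Overall total = μ·N = 40.0·5577 = 223080.
Subtract the known strata: 1983·33.9 + 371·43.4 + 1767·49.1 + 372·51.1 = 189094.
Remaining total for sector 1: 223080 − 189094 = 33986.
Divide by its size: 33986 / 1084 = 31.352... → 31.4.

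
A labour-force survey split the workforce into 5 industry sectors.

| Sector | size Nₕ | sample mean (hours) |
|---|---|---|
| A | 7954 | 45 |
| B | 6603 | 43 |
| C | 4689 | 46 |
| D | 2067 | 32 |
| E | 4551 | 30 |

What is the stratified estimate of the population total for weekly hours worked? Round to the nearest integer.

1060227

A: 7954·45 = 357930
B: 6603·43 = 283929
C: 4689·46 = 215694
D: 2067·32 = 66144
E: 4551·30 = 136530
τ̂ = Σ Nₕx̄ₕ = 1060227.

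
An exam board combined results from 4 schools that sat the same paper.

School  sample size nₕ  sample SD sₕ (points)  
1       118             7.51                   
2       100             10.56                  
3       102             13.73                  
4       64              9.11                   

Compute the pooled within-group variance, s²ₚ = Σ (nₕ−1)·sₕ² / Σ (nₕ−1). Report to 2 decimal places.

110.28

1: (118−1)·7.51² = 117·56.4001 = 6598.8117
2: (100−1)·10.56² = 99·111.5136 = 11039.8464
3: (102−1)·13.73² = 101·188.5129 = 19039.8029
4: (64−1)·9.11² = 63·82.9921 = 5228.5023
Numerator = 41906.9633; denominator = Σ(nₕ−1) = 380.
s²ₚ = 41906.9633/380 = 110.2815... → 110.28.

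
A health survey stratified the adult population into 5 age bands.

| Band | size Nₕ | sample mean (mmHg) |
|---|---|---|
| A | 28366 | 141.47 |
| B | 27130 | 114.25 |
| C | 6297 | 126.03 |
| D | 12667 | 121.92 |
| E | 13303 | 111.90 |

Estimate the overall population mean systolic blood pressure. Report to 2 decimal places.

124.64

x̄_st = (Σ Nₕx̄ₕ) / (Σ Nₕ) = (28366·141.47 + 27130·114.25 + 6297·126.03 + 12667·121.92 + 13303·111.90) / 87763
= 10939117.77 / 87763 = 124.6438... → 124.64.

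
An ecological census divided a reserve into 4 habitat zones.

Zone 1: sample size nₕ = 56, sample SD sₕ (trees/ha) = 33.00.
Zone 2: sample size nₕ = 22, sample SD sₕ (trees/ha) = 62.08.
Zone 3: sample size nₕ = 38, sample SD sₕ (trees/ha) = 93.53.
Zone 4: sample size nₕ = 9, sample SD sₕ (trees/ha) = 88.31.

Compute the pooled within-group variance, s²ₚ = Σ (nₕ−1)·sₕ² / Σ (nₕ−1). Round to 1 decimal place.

4354.4

1: (56−1)·33.00² = 55·1089 = 59895
2: (22−1)·62.08² = 21·3853.9264 = 80932.4544
3: (38−1)·93.53² = 37·8747.8609 = 323670.8533
4: (9−1)·88.31² = 8·7798.6561 = 62389.2488
Numerator = 526887.5565; denominator = Σ(nₕ−1) = 121.
s²ₚ = 526887.5565/121 = 4354.443... → 4354.4.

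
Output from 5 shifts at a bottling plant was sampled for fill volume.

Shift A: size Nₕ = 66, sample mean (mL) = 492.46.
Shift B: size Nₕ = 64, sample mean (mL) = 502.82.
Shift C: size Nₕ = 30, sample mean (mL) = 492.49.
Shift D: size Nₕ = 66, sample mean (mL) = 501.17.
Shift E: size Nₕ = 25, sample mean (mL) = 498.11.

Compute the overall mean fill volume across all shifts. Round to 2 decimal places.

N = 66 + 64 + 30 + 66 + 25 = 251.
Overall mean = Σ (Nₕ/N)·x̄ₕ — weight by population share, not a simple average.
Σ Nₕx̄ₕ = 66·492.46 + 64·502.82 + 30·492.49 + 66·501.17 + 25·498.11 = 32502.36 + 32180.48 + 14774.7 + 33077.22 + 12452.75 = 124987.51.
Divide by N: 124987.51 / 251 = 497.9582... → 497.96.

497.96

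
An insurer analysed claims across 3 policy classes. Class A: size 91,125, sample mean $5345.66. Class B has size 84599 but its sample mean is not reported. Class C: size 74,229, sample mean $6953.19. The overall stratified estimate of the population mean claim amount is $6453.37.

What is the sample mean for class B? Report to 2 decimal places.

Σ Nₕx̄ₕ = N·μ, so 84599·x̄_B = 249953·6453.37 − (91125·5345.66 + 74229·6953.19).
= 1613039191.61 − 1003251608.01 = 609787583.6.
x̄_B = 609787583.6 / 84599 = 7207.9763... → 7207.98.

7207.98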